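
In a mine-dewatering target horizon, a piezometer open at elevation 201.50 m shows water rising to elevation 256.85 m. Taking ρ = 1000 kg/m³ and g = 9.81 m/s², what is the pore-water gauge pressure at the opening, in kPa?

Pressure head ψ = h − z = 256.85 − 201.50 = 55.35 m.
P = ρgψ = 1000 × 9.81 × 55.35 = 542984 Pa ≈ 543 kPa.

P ≈ 543 kPa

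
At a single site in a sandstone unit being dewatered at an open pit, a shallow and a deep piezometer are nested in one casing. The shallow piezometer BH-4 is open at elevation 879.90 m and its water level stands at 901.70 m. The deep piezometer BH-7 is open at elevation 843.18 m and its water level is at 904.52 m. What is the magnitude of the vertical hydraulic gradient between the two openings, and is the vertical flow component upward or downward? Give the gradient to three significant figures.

Total head at BH-4: h = 901.70 m (water level in the standpipe).
Total head at BH-7: h = 904.52 m.
Δh = h(BH-4) − h(BH-7) = 901.70 − 904.52 = -2.82 m.
Vertical separation Δz = 879.90 − 843.18 = 36.72 m.
|i_v| = |Δh| / Δz = 2.82 / 36.72 = 0.0768.
Head is higher in the deep piezometer, so vertical flow is upward (discharge condition).

|i_v| ≈ 0.0768; vertical flow is upward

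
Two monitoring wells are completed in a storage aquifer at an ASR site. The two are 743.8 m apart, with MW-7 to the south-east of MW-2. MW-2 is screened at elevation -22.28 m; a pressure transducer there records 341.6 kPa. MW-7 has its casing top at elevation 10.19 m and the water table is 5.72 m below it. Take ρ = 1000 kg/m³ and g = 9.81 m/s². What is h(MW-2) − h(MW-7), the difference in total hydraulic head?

Pressure head at MW-2: ψ = P/(ρg) = 341.6×1000 / (1000 × 9.81) = 34.82 m.
Total head at MW-2: h = z + ψ = -22.28 + 34.82 = 12.54 m.
Total head at MW-7: h = 10.19 − 5.72 = 4.47 m.
Head difference: h(MW-2) − h(MW-7) = 12.54 − 4.47 = 8.07 m.

Δh ≈ 8.07 m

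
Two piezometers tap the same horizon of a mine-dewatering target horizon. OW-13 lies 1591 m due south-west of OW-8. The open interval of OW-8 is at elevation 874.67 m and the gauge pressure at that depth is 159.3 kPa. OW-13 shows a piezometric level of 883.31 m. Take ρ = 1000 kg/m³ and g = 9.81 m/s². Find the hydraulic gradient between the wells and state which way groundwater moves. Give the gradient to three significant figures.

i ≈ 0.00478; groundwater flows toward the south-west

Pressure head at OW-8: ψ = P/(ρg) = 159.3×1000 / (1000 × 9.81) = 16.24 m.
Total head at OW-8: h = z + ψ = 874.67 + 16.24 = 890.91 m.
Total head at OW-13: h = 883.31 m (water level in the piezometer is the total head).
Head difference: h(OW-8) − h(OW-13) = 890.91 − 883.31 = 7.60 m.
Hydraulic gradient: i = |Δh| / L = 7.60 / 1591 = 0.00478.
Flow is from higher to lower head: from OW-8 toward OW-13, i.e. toward the south-west.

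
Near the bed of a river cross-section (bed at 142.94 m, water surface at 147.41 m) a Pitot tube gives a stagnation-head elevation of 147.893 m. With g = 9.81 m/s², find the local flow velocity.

Near the bed, under hydrostatic conditions, the piezometric head (z + ψ) equals the free-surface elevation, 147.41 m.
Velocity head = total − piezometric = 147.893 − 147.41 = 0.483 m.
v = √(2g·h_v) = √(2 × 9.81 × 0.483) = 3.08 m/s.

v ≈ 3.08 m/s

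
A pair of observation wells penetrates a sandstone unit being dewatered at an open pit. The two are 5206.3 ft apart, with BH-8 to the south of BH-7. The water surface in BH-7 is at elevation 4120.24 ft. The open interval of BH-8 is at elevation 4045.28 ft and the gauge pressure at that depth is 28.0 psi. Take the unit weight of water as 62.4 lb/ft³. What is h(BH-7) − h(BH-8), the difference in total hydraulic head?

Δh ≈ 10.34 ft

Total head at BH-7: h = 4120.24 ft (water level in the piezometer is the total head).
Pressure head at BH-8: ψ = 144·P/γ = 144 × 28.0 / 62.4 = 64.62 ft.
Total head at BH-8: h = z + ψ = 4045.28 + 64.62 = 4109.90 ft.
Head difference: h(BH-7) − h(BH-8) = 4120.24 − 4109.90 = 10.34 ft.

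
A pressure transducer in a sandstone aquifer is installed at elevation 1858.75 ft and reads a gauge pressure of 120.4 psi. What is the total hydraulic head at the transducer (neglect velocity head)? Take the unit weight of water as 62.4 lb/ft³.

h ≈ 2136.60 ft

ψ = 144·P/γ = 144 × 120.4 / 62.4 = 277.85 ft.
h = z + ψ = 1858.75 + 277.85 = 2136.60 ft.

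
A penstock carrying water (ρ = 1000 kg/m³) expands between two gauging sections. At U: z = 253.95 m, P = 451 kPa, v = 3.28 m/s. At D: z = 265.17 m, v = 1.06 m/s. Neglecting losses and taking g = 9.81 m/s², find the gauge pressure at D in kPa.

P₂ ≈ 346 kPa

Pressure head at U: ψ₁ = P₁/(ρg) = 451×1000 / (1000 × 9.81) = 45.97 m.
Velocity heads: v₁²/2g = 3.28²/19.62 = 0.548 m; v₂²/2g = 1.06²/19.62 = 0.057 m.
Total head H = z₁ + ψ₁ + v₁²/2g = 253.95 + 45.97 + 0.548 = 300.47 m.
ψ₂ = H − z₂ − v₂²/2g = 300.47 − 265.17 − 0.057 = 35.24 m.
P₂ = ρgψ₂ = 1000 × 9.81 × 35.24 ≈ 346 kPa.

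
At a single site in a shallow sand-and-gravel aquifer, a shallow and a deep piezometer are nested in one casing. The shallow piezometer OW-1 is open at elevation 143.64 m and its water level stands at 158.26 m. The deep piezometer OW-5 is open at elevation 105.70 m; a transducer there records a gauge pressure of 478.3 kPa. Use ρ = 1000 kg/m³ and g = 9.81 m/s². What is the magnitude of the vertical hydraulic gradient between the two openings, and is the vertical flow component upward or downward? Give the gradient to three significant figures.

|i_v| ≈ 0.100; vertical flow is downward

Total head at OW-1: h = 158.26 m (water level in the standpipe).
Pressure head at OW-5: ψ = P/(ρg) = 478.3×1000 / (1000 × 9.81) = 48.76 m.
Total head at OW-5: h = z + ψ = 105.70 + 48.76 = 154.46 m.
Δh = h(OW-1) − h(OW-5) = 158.26 − 154.46 = 3.80 m.
Vertical separation Δz = 143.64 − 105.70 = 37.94 m.
|i_v| = |Δh| / Δz = 3.80 / 37.94 = 0.100.
Head is higher in the shallow piezometer, so vertical flow is downward (recharge condition).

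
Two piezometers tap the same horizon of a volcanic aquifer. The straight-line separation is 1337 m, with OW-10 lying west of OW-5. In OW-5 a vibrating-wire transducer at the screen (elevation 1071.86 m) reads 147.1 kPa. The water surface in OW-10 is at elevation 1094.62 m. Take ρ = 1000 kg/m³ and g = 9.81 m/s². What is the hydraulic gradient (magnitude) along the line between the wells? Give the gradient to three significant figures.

Pressure head at OW-5: ψ = P/(ρg) = 147.1×1000 / (1000 × 9.81) = 14.99 m.
Total head at OW-5: h = z + ψ = 1071.86 + 14.99 = 1086.85 m.
Total head at OW-10: h = 1094.62 m (water level in the piezometer is the total head).
Head difference: h(OW-5) − h(OW-10) = 1086.85 − 1094.62 = -7.77 m.
Hydraulic gradient: i = |Δh| / L = 7.77 / 1337 = 0.00581.

i ≈ 0.00581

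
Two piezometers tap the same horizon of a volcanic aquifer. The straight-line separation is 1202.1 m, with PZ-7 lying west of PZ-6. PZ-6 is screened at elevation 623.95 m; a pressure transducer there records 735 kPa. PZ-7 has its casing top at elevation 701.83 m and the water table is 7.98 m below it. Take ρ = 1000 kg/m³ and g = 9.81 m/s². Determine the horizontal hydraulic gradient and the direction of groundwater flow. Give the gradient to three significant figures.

Pressure head at PZ-6: ψ = P/(ρg) = 735×1000 / (1000 × 9.81) = 74.92 m.
Total head at PZ-6: h = z + ψ = 623.95 + 74.92 = 698.87 m.
Total head at PZ-7: h = 701.83 − 7.98 = 693.85 m.
Head difference: h(PZ-6) − h(PZ-7) = 698.87 − 693.85 = 5.02 m.
Hydraulic gradient: i = |Δh| / L = 5.02 / 1202.1 = 0.00418.
Flow is from higher to lower head: from PZ-6 toward PZ-7, i.e. toward the west.

i ≈ 0.00418; groundwater flows toward the west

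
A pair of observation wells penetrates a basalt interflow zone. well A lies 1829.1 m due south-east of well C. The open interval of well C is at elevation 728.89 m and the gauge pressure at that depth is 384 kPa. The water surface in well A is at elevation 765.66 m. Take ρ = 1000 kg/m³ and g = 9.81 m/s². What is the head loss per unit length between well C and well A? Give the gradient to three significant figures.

i ≈ 0.00130 m/m

Pressure head at well C: ψ = P/(ρg) = 384×1000 / (1000 × 9.81) = 39.14 m.
Total head at well C: h = z + ψ = 728.89 + 39.14 = 768.03 m.
Total head at well A: h = 765.66 m (water level in the piezometer is the total head).
Head difference: h(well C) − h(well A) = 768.03 − 765.66 = 2.37 m.
Hydraulic gradient: i = |Δh| / L = 2.37 / 1829.1 = 0.00130.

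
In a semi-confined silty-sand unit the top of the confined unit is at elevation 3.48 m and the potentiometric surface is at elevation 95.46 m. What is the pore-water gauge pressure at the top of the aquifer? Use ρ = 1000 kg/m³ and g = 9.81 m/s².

P ≈ 902 kPa

Pressure head at the aquifer top: ψ = h − z = 95.46 − 3.48 = 91.98 m.
P = ρgψ = 1000 × 9.81 × 91.98 = 902324 Pa ≈ 902 kPa.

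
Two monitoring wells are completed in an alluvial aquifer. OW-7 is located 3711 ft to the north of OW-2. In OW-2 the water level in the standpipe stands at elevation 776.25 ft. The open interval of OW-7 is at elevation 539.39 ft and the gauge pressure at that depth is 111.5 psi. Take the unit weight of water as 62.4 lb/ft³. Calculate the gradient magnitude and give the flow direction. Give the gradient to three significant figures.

i ≈ 0.00551; groundwater flows toward the south

Total head at OW-2: h = 776.25 ft (water level in the piezometer is the total head).
Pressure head at OW-7: ψ = 144·P/γ = 144 × 111.5 / 62.4 = 257.31 ft.
Total head at OW-7: h = z + ψ = 539.39 + 257.31 = 796.70 ft.
Head difference: h(OW-2) − h(OW-7) = 776.25 − 796.70 = -20.45 ft.
Hydraulic gradient: i = |Δh| / L = 20.45 / 3711 = 0.00551.
Flow is from higher to lower head: from OW-7 toward OW-2, i.e. toward the south.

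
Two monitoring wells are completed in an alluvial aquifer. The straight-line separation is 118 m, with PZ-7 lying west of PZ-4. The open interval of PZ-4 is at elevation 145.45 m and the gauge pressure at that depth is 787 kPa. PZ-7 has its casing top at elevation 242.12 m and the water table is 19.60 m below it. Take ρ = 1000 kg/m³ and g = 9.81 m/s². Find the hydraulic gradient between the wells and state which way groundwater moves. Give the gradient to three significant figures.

i ≈ 0.0267; groundwater flows toward the west

Pressure head at PZ-4: ψ = P/(ρg) = 787×1000 / (1000 × 9.81) = 80.22 m.
Total head at PZ-4: h = z + ψ = 145.45 + 80.22 = 225.67 m.
Total head at PZ-7: h = 242.12 − 19.60 = 222.52 m.
Head difference: h(PZ-4) − h(PZ-7) = 225.67 − 222.52 = 3.15 m.
Hydraulic gradient: i = |Δh| / L = 3.15 / 118 = 0.0267.
Flow is from higher to lower head: from PZ-4 toward PZ-7, i.e. toward the west.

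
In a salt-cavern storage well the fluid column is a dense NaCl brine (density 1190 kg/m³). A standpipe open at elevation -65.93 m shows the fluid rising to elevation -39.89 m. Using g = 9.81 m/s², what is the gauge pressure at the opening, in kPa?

Pressure head ψ = h − z = -39.89 − (-65.93) = 26.04 m.
P = ρgψ = 1190 × 9.81 × 26.04 = 303988 Pa ≈ 304 kPa.

P ≈ 304 kPa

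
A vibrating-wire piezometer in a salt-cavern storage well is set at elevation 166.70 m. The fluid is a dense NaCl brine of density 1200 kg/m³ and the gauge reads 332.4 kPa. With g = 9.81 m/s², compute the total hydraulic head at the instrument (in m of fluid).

h ≈ 194.94 m

ψ = P/(ρg) = 332.4×1000 / (1200 × 9.81) = 28.24 m.
h = z + ψ = 166.70 + 28.24 = 194.94 m.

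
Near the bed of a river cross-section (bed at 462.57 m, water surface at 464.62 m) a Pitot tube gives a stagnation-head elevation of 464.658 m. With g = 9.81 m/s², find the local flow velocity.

v ≈ 0.863 m/s

Near the bed, under hydrostatic conditions, the piezometric head (z + ψ) equals the free-surface elevation, 464.62 m.
Velocity head = total − piezometric = 464.658 − 464.62 = 0.038 m.
v = √(2g·h_v) = √(2 × 9.81 × 0.038) = 0.863 m/s.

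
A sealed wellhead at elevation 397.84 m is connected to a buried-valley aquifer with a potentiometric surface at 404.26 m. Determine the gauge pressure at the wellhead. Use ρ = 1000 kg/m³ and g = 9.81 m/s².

Head above the cap: Δh = 404.26 − 397.84 = 6.42 m.
P = ρgΔh = 1000 × 9.81 × 6.42 = 62980 Pa ≈ 63.0 kPa.

P ≈ 63.0 kPa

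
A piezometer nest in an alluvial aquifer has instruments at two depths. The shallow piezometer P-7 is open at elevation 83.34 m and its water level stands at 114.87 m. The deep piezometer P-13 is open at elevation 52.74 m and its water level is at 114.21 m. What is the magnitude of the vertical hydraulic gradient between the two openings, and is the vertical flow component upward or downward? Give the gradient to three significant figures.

|i_v| ≈ 0.0216; vertical flow is downward

Total head at P-7: h = 114.87 m (water level in the standpipe).
Total head at P-13: h = 114.21 m.
Δh = h(P-7) − h(P-13) = 114.87 − 114.21 = 0.66 m.
Vertical separation Δz = 83.34 − 52.74 = 30.60 m.
|i_v| = |Δh| / Δz = 0.66 / 30.60 = 0.0216.
Head is higher in the shallow piezometer, so vertical flow is downward (recharge condition).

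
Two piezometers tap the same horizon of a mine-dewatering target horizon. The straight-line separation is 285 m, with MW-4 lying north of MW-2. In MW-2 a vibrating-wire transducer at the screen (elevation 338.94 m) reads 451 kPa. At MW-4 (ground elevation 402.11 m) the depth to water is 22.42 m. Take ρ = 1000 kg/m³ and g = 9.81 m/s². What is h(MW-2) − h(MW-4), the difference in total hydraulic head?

Δh ≈ 5.22 m

Pressure head at MW-2: ψ = P/(ρg) = 451×1000 / (1000 × 9.81) = 45.97 m.
Total head at MW-2: h = z + ψ = 338.94 + 45.97 = 384.91 m.
Total head at MW-4: h = 402.11 − 22.42 = 379.69 m.
Head difference: h(MW-2) − h(MW-4) = 384.91 − 379.69 = 5.22 m.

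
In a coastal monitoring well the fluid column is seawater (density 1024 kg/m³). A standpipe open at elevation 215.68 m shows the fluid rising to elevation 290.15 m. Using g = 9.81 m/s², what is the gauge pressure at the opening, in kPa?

Pressure head ψ = h − z = 290.15 − 215.68 = 74.47 m.
P = ρgψ = 1024 × 9.81 × 74.47 = 748084 Pa ≈ 748 kPa.

P ≈ 748 kPa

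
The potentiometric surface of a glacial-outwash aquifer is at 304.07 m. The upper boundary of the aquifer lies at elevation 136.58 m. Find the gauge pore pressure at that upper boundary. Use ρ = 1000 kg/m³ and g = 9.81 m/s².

Pressure head at the aquifer top: ψ = h − z = 304.07 − 136.58 = 167.49 m.
P = ρgψ = 1000 × 9.81 × 167.49 = 1643077 Pa ≈ 1640 kPa.

P ≈ 1640 kPa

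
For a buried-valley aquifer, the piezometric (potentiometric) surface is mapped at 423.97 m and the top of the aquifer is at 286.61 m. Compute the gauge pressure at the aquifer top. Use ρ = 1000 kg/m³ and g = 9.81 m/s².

P ≈ 1350 kPa

Pressure head at the aquifer top: ψ = h − z = 423.97 − 286.61 = 137.36 m.
P = ρgψ = 1000 × 9.81 × 137.36 = 1347502 Pa ≈ 1350 kPa.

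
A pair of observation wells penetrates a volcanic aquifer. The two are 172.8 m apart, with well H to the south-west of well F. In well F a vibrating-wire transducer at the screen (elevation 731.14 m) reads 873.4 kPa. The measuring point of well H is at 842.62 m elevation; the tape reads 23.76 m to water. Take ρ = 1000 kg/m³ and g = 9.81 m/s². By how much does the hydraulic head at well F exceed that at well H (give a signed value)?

Δh ≈ 1.31 m

Pressure head at well F: ψ = P/(ρg) = 873.4×1000 / (1000 × 9.81) = 89.03 m.
Total head at well F: h = z + ψ = 731.14 + 89.03 = 820.17 m.
Total head at well H: h = 842.62 − 23.76 = 818.86 m.
Head difference: h(well F) − h(well H) = 820.17 − 818.86 = 1.31 m.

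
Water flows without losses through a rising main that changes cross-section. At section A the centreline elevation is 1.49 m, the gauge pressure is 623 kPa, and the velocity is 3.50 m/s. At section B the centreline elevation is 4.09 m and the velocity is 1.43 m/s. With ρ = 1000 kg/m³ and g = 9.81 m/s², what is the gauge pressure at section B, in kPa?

P₂ ≈ 603 kPa

Pressure head at A: ψ₁ = P₁/(ρg) = 623×1000 / (1000 × 9.81) = 63.51 m.
Velocity heads: v₁²/2g = 3.50²/19.62 = 0.624 m; v₂²/2g = 1.43²/19.62 = 0.104 m.
Total head H = z₁ + ψ₁ + v₁²/2g = 1.49 + 63.51 + 0.624 = 65.62 m.
ψ₂ = H − z₂ − v₂²/2g = 65.62 − 4.09 − 0.104 = 61.43 m.
P₂ = ρgψ₂ = 1000 × 9.81 × 61.43 ≈ 603 kPa.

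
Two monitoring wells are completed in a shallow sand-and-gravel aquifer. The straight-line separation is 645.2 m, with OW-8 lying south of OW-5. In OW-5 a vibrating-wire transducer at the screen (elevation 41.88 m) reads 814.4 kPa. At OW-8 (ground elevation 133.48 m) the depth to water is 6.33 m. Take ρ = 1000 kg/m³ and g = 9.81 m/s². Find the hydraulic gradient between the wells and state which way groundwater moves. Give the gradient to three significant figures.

i ≈ 0.00349; groundwater flows toward the north

Pressure head at OW-5: ψ = P/(ρg) = 814.4×1000 / (1000 × 9.81) = 83.02 m.
Total head at OW-5: h = z + ψ = 41.88 + 83.02 = 124.90 m.
Total head at OW-8: h = 133.48 − 6.33 = 127.15 m.
Head difference: h(OW-5) − h(OW-8) = 124.90 − 127.15 = -2.25 m.
Hydraulic gradient: i = |Δh| / L = 2.25 / 645.2 = 0.00349.
Flow is from higher to lower head: from OW-8 toward OW-5, i.e. toward the north.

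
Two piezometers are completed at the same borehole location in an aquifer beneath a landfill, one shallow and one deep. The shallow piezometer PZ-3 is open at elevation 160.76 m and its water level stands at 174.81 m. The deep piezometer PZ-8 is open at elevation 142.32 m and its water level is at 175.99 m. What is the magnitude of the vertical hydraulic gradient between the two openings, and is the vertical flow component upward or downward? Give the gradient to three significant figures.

|i_v| ≈ 0.0640; vertical flow is upward

Total head at PZ-3: h = 174.81 m (water level in the standpipe).
Total head at PZ-8: h = 175.99 m.
Δh = h(PZ-3) − h(PZ-8) = 174.81 − 175.99 = -1.18 m.
Vertical separation Δz = 160.76 − 142.32 = 18.44 m.
|i_v| = |Δh| / Δz = 1.18 / 18.44 = 0.0640.
Head is higher in the deep piezometer, so vertical flow is upward (discharge condition).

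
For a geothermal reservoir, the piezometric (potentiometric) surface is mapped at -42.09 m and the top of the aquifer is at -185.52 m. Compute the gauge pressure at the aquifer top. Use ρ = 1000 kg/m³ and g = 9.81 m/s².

Pressure head at the aquifer top: ψ = h − z = -42.09 − (-185.52) = 143.43 m.
P = ρgψ = 1000 × 9.81 × 143.43 = 1407048 Pa ≈ 1410 kPa.

P ≈ 1410 kPa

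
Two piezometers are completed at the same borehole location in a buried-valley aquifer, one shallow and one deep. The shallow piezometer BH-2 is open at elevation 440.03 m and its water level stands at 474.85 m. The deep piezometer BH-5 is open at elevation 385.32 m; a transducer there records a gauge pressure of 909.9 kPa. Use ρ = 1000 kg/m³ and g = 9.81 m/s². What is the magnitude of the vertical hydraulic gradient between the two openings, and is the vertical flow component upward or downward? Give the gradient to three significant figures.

|i_v| ≈ 0.0589; vertical flow is upward

Total head at BH-2: h = 474.85 m (water level in the standpipe).
Pressure head at BH-5: ψ = P/(ρg) = 909.9×1000 / (1000 × 9.81) = 92.75 m.
Total head at BH-5: h = z + ψ = 385.32 + 92.75 = 478.07 m.
Δh = h(BH-2) − h(BH-5) = 474.85 − 478.07 = -3.22 m.
Vertical separation Δz = 440.03 − 385.32 = 54.71 m.
|i_v| = |Δh| / Δz = 3.22 / 54.71 = 0.0589.
Head is higher in the deep piezometer, so vertical flow is upward (discharge condition).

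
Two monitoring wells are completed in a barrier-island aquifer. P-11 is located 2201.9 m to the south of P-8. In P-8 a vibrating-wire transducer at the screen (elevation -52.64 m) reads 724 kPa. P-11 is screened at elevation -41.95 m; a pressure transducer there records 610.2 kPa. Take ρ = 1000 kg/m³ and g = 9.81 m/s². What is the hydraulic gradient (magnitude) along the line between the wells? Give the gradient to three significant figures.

i ≈ 0.000413

Pressure head at P-8: ψ = P/(ρg) = 724×1000 / (1000 × 9.81) = 73.80 m.
Total head at P-8: h = z + ψ = -52.64 + 73.80 = 21.16 m.
Pressure head at P-11: ψ = P/(ρg) = 610.2×1000 / (1000 × 9.81) = 62.20 m.
Total head at P-11: h = z + ψ = -41.95 + 62.20 = 20.25 m.
Head difference: h(P-8) − h(P-11) = 21.16 − 20.25 = 0.91 m.
Hydraulic gradient: i = |Δh| / L = 0.91 / 2201.9 = 0.000413.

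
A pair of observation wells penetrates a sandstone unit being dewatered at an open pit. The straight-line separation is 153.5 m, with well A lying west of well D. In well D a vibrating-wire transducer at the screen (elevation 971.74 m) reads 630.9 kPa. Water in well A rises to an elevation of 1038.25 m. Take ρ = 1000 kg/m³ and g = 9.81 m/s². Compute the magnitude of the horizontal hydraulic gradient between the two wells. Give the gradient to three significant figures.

i ≈ 0.0143

Pressure head at well D: ψ = P/(ρg) = 630.9×1000 / (1000 × 9.81) = 64.31 m.
Total head at well D: h = z + ψ = 971.74 + 64.31 = 1036.05 m.
Total head at well A: h = 1038.25 m (water level in the piezometer is the total head).
Head difference: h(well D) − h(well A) = 1036.05 − 1038.25 = -2.20 m.
Hydraulic gradient: i = |Δh| / L = 2.20 / 153.5 = 0.0143.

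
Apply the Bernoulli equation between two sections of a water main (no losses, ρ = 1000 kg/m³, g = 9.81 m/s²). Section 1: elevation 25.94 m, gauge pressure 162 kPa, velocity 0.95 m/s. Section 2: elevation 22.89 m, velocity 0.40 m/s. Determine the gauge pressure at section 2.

Pressure head at 1: ψ₁ = P₁/(ρg) = 162×1000 / (1000 × 9.81) = 16.51 m.
Velocity heads: v₁²/2g = 0.95²/19.62 = 0.046 m; v₂²/2g = 0.40²/19.62 = 0.008 m.
Total head H = z₁ + ψ₁ + v₁²/2g = 25.94 + 16.51 + 0.046 = 42.50 m.
ψ₂ = H − z₂ − v₂²/2g = 42.50 − 22.89 − 0.008 = 19.60 m.
P₂ = ρgψ₂ = 1000 × 9.81 × 19.60 ≈ 192 kPa.

P₂ ≈ 192 kPa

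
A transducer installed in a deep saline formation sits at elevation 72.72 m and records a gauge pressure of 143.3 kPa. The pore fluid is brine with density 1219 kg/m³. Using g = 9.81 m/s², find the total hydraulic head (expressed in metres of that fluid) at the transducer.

h ≈ 84.70 m

ψ = P/(ρg) = 143.3×1000 / (1219 × 9.81) = 11.98 m.
h = z + ψ = 72.72 + 11.98 = 84.70 m.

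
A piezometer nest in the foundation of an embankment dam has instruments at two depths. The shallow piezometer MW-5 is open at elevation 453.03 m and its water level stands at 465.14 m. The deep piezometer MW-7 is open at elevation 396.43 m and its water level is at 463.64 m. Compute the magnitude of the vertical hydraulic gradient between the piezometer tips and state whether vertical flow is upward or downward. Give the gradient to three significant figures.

Total head at MW-5: h = 465.14 m (water level in the standpipe).
Total head at MW-7: h = 463.64 m.
Δh = h(MW-5) − h(MW-7) = 465.14 − 463.64 = 1.50 m.
Vertical separation Δz = 453.03 − 396.43 = 56.60 m.
|i_v| = |Δh| / Δz = 1.50 / 56.60 = 0.0265.
Head is higher in the shallow piezometer, so vertical flow is downward (recharge condition).

|i_v| ≈ 0.0265; vertical flow is downward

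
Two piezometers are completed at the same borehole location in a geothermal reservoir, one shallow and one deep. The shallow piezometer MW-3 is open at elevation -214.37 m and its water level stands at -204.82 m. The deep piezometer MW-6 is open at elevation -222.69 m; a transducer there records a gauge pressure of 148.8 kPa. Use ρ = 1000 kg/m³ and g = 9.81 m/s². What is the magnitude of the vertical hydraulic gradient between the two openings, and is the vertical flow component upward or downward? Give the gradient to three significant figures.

Total head at MW-3: h = -204.82 m (water level in the standpipe).
Pressure head at MW-6: ψ = P/(ρg) = 148.8×1000 / (1000 × 9.81) = 15.17 m.
Total head at MW-6: h = z + ψ = -222.69 + 15.17 = -207.52 m.
Δh = h(MW-3) − h(MW-6) = -204.82 − (-207.52) = 2.70 m.
Vertical separation Δz = -214.37 − (-222.69) = 8.32 m.
|i_v| = |Δh| / Δz = 2.70 / 8.32 = 0.325.
Head is higher in the shallow piezometer, so vertical flow is downward (recharge condition).

|i_v| ≈ 0.325; vertical flow is downward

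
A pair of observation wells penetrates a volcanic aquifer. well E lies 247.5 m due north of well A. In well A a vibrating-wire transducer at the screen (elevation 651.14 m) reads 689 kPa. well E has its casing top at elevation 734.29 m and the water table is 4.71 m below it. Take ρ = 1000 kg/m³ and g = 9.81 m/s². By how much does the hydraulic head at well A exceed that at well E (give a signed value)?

Δh ≈ -8.21 m

Pressure head at well A: ψ = P/(ρg) = 689×1000 / (1000 × 9.81) = 70.23 m.
Total head at well A: h = z + ψ = 651.14 + 70.23 = 721.37 m.
Total head at well E: h = 734.29 − 4.71 = 729.58 m.
Head difference: h(well A) − h(well E) = 721.37 − 729.58 = -8.21 m.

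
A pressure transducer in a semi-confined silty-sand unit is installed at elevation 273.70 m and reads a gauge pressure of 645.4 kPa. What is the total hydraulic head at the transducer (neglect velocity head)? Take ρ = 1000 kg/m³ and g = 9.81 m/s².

h ≈ 339.49 m

ψ = P/(ρg) = 645.4×1000 / (1000 × 9.81) = 65.79 m.
h = z + ψ = 273.70 + 65.79 = 339.49 m.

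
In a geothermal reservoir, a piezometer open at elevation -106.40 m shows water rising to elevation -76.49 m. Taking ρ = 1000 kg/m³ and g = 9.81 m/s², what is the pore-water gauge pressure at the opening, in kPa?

Pressure head ψ = h − z = -76.49 − (-106.40) = 29.91 m.
P = ρgψ = 1000 × 9.81 × 29.91 = 293417 Pa ≈ 293 kPa.

P ≈ 293 kPa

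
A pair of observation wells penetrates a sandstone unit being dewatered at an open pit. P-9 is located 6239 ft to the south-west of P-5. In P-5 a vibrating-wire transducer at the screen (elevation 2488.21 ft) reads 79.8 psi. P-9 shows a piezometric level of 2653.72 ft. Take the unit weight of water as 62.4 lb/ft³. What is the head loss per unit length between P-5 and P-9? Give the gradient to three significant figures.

i ≈ 0.00299 ft/ft

Pressure head at P-5: ψ = 144·P/γ = 144 × 79.8 / 62.4 = 184.15 ft.
Total head at P-5: h = z + ψ = 2488.21 + 184.15 = 2672.36 ft.
Total head at P-9: h = 2653.72 ft (water level in the piezometer is the total head).
Head difference: h(P-5) − h(P-9) = 2672.36 − 2653.72 = 18.64 ft.
Hydraulic gradient: i = |Δh| / L = 18.64 / 6239 = 0.00299.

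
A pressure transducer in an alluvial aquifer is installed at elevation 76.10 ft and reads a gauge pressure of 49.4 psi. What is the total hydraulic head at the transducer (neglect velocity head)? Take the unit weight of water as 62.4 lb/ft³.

ψ = 144·P/γ = 144 × 49.4 / 62.4 = 114.00 ft.
h = z + ψ = 76.10 + 114.00 = 190.10 ft.

h ≈ 190.10 ft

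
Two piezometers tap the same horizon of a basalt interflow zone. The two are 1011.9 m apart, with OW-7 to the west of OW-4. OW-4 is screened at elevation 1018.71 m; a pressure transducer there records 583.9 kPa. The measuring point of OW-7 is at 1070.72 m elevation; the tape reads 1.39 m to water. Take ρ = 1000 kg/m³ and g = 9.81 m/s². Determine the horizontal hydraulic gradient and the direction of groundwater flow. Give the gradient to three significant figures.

i ≈ 0.00880; groundwater flows toward the west

Pressure head at OW-4: ψ = P/(ρg) = 583.9×1000 / (1000 × 9.81) = 59.52 m.
Total head at OW-4: h = z + ψ = 1018.71 + 59.52 = 1078.23 m.
Total head at OW-7: h = 1070.72 − 1.39 = 1069.33 m.
Head difference: h(OW-4) − h(OW-7) = 1078.23 − 1069.33 = 8.90 m.
Hydraulic gradient: i = |Δh| / L = 8.90 / 1011.9 = 0.00880.
Flow is from higher to lower head: from OW-4 toward OW-7, i.e. toward the west.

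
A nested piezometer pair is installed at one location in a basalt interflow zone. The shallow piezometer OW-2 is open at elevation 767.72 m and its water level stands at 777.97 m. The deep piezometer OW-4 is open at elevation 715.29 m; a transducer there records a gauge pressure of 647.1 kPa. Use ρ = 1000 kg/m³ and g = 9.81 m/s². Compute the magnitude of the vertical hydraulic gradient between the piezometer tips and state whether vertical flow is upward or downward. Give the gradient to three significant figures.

|i_v| ≈ 0.0626; vertical flow is upward

Total head at OW-2: h = 777.97 m (water level in the standpipe).
Pressure head at OW-4: ψ = P/(ρg) = 647.1×1000 / (1000 × 9.81) = 65.96 m.
Total head at OW-4: h = z + ψ = 715.29 + 65.96 = 781.25 m.
Δh = h(OW-2) − h(OW-4) = 777.97 − 781.25 = -3.28 m.
Vertical separation Δz = 767.72 − 715.29 = 52.43 m.
|i_v| = |Δh| / Δz = 3.28 / 52.43 = 0.0626.
Head is higher in the deep piezometer, so vertical flow is upward (discharge condition).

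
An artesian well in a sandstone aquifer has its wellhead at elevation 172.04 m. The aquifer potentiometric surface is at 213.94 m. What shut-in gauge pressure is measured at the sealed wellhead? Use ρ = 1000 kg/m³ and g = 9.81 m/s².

P ≈ 411 kPa

Head above the cap: Δh = 213.94 − 172.04 = 41.90 m.
P = ρgΔh = 1000 × 9.81 × 41.90 = 411039 Pa ≈ 411 kPa.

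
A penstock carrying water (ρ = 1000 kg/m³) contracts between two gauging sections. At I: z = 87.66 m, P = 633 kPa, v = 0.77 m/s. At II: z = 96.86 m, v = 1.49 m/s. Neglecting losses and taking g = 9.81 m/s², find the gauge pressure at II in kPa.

Pressure head at I: ψ₁ = P₁/(ρg) = 633×1000 / (1000 × 9.81) = 64.53 m.
Velocity heads: v₁²/2g = 0.77²/19.62 = 0.030 m; v₂²/2g = 1.49²/19.62 = 0.113 m.
Total head H = z₁ + ψ₁ + v₁²/2g = 87.66 + 64.53 + 0.030 = 152.22 m.
ψ₂ = H − z₂ − v₂²/2g = 152.22 − 96.86 − 0.113 = 55.25 m.
P₂ = ρgψ₂ = 1000 × 9.81 × 55.25 ≈ 542 kPa.

P₂ ≈ 542 kPa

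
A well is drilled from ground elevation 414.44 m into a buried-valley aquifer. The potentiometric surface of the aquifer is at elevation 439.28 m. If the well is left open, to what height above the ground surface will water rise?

Water rises to the potentiometric surface, so the rise above ground = 439.28 − 414.44 = 24.84 m.

≈ 24.84 m above ground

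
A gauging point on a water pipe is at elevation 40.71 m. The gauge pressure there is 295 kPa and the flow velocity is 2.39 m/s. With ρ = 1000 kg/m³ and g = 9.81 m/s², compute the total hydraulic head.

Pressure head ψ = P/(ρg) = 295×1000 / (1000 × 9.81) = 30.07 m.
Velocity head = v²/(2g) = 2.39² / (2 × 9.81) = 0.291 m.
h = z + ψ + v²/(2g) = 40.71 + 30.07 + 0.291 = 71.07 m.

h ≈ 71.07 m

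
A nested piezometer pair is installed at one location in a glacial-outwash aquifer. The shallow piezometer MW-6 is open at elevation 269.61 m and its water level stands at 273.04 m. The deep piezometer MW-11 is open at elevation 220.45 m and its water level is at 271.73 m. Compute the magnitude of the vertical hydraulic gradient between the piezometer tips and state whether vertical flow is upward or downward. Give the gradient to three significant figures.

|i_v| ≈ 0.0266; vertical flow is downward

Total head at MW-6: h = 273.04 m (water level in the standpipe).
Total head at MW-11: h = 271.73 m.
Δh = h(MW-6) − h(MW-11) = 273.04 − 271.73 = 1.31 m.
Vertical separation Δz = 269.61 − 220.45 = 49.16 m.
|i_v| = |Δh| / Δz = 1.31 / 49.16 = 0.0266.
Head is higher in the shallow piezometer, so vertical flow is downward (recharge condition).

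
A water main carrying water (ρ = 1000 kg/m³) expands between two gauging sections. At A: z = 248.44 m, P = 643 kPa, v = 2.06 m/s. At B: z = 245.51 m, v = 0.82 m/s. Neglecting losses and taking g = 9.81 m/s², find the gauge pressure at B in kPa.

Pressure head at A: ψ₁ = P₁/(ρg) = 643×1000 / (1000 × 9.81) = 65.55 m.
Velocity heads: v₁²/2g = 2.06²/19.62 = 0.216 m; v₂²/2g = 0.82²/19.62 = 0.034 m.
Total head H = z₁ + ψ₁ + v₁²/2g = 248.44 + 65.55 + 0.216 = 314.21 m.
ψ₂ = H − z₂ − v₂²/2g = 314.21 − 245.51 − 0.034 = 68.67 m.
P₂ = ρgψ₂ = 1000 × 9.81 × 68.67 ≈ 674 kPa.

P₂ ≈ 674 kPa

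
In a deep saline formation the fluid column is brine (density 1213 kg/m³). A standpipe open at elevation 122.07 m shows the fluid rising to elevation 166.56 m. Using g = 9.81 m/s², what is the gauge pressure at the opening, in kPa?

Pressure head ψ = h − z = 166.56 − 122.07 = 44.49 m.
P = ρgψ = 1213 × 9.81 × 44.49 = 529410 Pa ≈ 529 kPa.

P ≈ 529 kPa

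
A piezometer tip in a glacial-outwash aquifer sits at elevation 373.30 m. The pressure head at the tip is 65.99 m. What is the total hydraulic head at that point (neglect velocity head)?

h ≈ 439.29 m

h = z + ψ = 373.30 + 65.99 = 439.29 m.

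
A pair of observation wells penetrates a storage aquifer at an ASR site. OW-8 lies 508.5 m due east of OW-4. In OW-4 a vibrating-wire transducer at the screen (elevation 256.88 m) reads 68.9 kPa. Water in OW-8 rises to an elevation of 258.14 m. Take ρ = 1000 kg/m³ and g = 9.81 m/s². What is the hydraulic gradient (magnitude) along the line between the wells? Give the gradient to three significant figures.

Pressure head at OW-4: ψ = P/(ρg) = 68.9×1000 / (1000 × 9.81) = 7.02 m.
Total head at OW-4: h = z + ψ = 256.88 + 7.02 = 263.90 m.
Total head at OW-8: h = 258.14 m (water level in the piezometer is the total head).
Head difference: h(OW-4) − h(OW-8) = 263.90 − 258.14 = 5.76 m.
Hydraulic gradient: i = |Δh| / L = 5.76 / 508.5 = 0.0113.

i ≈ 0.0113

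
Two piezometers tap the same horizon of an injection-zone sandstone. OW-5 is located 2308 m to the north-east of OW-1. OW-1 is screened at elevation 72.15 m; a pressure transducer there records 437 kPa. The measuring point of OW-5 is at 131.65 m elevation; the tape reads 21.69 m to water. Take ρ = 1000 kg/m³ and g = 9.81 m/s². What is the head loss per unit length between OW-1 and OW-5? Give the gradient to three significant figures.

i ≈ 0.00292 m/m

Pressure head at OW-1: ψ = P/(ρg) = 437×1000 / (1000 × 9.81) = 44.55 m.
Total head at OW-1: h = z + ψ = 72.15 + 44.55 = 116.70 m.
Total head at OW-5: h = 131.65 − 21.69 = 109.96 m.
Head difference: h(OW-1) − h(OW-5) = 116.70 − 109.96 = 6.74 m.
Hydraulic gradient: i = |Δh| / L = 6.74 / 2308 = 0.00292.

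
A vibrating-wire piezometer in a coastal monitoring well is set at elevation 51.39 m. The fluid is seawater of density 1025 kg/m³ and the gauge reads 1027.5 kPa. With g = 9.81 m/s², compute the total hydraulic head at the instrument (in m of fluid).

h ≈ 153.58 m

ψ = P/(ρg) = 1027.5×1000 / (1025 × 9.81) = 102.19 m.
h = z + ψ = 51.39 + 102.19 = 153.58 m.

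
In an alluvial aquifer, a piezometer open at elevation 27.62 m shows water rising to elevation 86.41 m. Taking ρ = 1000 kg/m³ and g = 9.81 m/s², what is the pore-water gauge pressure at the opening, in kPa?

Pressure head ψ = h − z = 86.41 − 27.62 = 58.79 m.
P = ρgψ = 1000 × 9.81 × 58.79 = 576730 Pa ≈ 577 kPa.

P ≈ 577 kPa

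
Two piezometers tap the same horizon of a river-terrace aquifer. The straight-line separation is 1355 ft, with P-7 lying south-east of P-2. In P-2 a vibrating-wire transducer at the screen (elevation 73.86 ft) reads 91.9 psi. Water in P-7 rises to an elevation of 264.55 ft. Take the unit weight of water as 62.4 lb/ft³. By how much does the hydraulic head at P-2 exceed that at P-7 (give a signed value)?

Δh ≈ 21.39 ft

Pressure head at P-2: ψ = 144·P/γ = 144 × 91.9 / 62.4 = 212.08 ft.
Total head at P-2: h = z + ψ = 73.86 + 212.08 = 285.94 ft.
Total head at P-7: h = 264.55 ft (water level in the piezometer is the total head).
Head difference: h(P-2) − h(P-7) = 285.94 − 264.55 = 21.39 ft.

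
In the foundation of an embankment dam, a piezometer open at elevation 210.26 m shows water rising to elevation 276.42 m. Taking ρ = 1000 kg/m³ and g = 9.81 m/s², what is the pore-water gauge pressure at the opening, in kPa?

P ≈ 649 kPa

Pressure head ψ = h − z = 276.42 − 210.26 = 66.16 m.
P = ρgψ = 1000 × 9.81 × 66.16 = 649030 Pa ≈ 649 kPa.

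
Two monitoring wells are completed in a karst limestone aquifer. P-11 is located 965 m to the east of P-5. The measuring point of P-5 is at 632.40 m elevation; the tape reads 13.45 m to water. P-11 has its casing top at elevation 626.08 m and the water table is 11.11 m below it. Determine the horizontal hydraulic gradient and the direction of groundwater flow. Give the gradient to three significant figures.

Total head at P-5: h = 632.40 − 13.45 = 618.95 m.
Total head at P-11: h = 626.08 − 11.11 = 614.97 m.
Head difference: h(P-5) − h(P-11) = 618.95 − 614.97 = 3.98 m.
Hydraulic gradient: i = |Δh| / L = 3.98 / 965 = 0.00412.
Flow is from higher to lower head: from P-5 toward P-11, i.e. toward the east.

i ≈ 0.00412; groundwater flows toward the east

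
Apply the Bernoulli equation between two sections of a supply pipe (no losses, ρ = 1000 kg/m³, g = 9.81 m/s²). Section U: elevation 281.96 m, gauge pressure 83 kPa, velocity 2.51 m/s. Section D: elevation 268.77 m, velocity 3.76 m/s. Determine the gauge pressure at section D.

Pressure head at U: ψ₁ = P₁/(ρg) = 83×1000 / (1000 × 9.81) = 8.46 m.
Velocity heads: v₁²/2g = 2.51²/19.62 = 0.321 m; v₂²/2g = 3.76²/19.62 = 0.721 m.
Total head H = z₁ + ψ₁ + v₁²/2g = 281.96 + 8.46 + 0.321 = 290.74 m.
ψ₂ = H − z₂ − v₂²/2g = 290.74 − 268.77 − 0.721 = 21.25 m.
P₂ = ρgψ₂ = 1000 × 9.81 × 21.25 ≈ 208 kPa.

P₂ ≈ 208 kPa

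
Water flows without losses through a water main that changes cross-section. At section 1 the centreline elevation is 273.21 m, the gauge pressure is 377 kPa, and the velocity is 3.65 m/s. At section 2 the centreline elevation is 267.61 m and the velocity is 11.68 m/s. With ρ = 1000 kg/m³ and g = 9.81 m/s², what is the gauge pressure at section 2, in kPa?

P₂ ≈ 370 kPa

Pressure head at 1: ψ₁ = P₁/(ρg) = 377×1000 / (1000 × 9.81) = 38.43 m.
Velocity heads: v₁²/2g = 3.65²/19.62 = 0.679 m; v₂²/2g = 11.68²/19.62 = 6.953 m.
Total head H = z₁ + ψ₁ + v₁²/2g = 273.21 + 38.43 + 0.679 = 312.32 m.
ψ₂ = H − z₂ − v₂²/2g = 312.32 − 267.61 − 6.953 = 37.76 m.
P₂ = ρgψ₂ = 1000 × 9.81 × 37.76 ≈ 370 kPa.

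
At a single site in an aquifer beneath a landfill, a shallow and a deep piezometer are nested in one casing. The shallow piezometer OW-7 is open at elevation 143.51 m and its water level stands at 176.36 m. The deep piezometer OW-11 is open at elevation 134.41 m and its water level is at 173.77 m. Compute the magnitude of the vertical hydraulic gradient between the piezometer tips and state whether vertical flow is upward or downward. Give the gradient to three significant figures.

Total head at OW-7: h = 176.36 m (water level in the standpipe).
Total head at OW-11: h = 173.77 m.
Δh = h(OW-7) − h(OW-11) = 176.36 − 173.77 = 2.59 m.
Vertical separation Δz = 143.51 − 134.41 = 9.10 m.
|i_v| = |Δh| / Δz = 2.59 / 9.10 = 0.285.
Head is higher in the shallow piezometer, so vertical flow is downward (recharge condition).

|i_v| ≈ 0.285; vertical flow is downward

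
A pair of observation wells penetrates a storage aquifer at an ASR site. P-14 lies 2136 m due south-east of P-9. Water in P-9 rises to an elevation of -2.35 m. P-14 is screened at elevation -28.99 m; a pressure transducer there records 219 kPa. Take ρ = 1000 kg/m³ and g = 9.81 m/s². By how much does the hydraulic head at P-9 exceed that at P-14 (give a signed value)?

Δh ≈ 4.32 m

Total head at P-9: h = -2.35 m (water level in the piezometer is the total head).
Pressure head at P-14: ψ = P/(ρg) = 219×1000 / (1000 × 9.81) = 22.32 m.
Total head at P-14: h = z + ψ = -28.99 + 22.32 = -6.67 m.
Head difference: h(P-9) − h(P-14) = -2.35 − (-6.67) = 4.32 m.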